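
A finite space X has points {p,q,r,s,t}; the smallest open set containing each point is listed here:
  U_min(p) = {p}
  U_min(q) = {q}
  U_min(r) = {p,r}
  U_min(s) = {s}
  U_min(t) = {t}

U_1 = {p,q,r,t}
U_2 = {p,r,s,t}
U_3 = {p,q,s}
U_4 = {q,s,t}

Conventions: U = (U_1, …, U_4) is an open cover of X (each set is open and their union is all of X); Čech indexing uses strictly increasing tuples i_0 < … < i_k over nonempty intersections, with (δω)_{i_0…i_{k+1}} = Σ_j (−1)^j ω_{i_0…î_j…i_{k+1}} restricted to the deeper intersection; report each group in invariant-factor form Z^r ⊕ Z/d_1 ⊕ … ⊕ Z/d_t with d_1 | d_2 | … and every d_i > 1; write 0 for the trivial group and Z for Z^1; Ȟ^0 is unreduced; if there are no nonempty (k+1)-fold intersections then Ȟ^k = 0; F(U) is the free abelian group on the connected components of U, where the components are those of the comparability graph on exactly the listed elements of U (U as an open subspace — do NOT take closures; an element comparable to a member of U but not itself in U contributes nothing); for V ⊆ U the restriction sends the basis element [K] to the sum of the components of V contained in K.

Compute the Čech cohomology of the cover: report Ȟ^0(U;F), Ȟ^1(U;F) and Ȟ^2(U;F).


Ȟ^0 ≅ Z^4, Ȟ^1 ≅ 0, Ȟ^2 ≅ 0

nerve simplices:
  U12={p,r,t} U13={p,q} U14={q,t} U23={p,s} U24={s,t} U34={q,s}
  U123={p} U124={t} U134={q} U234={s}
components per intersection:
  U1: {p,r} {q} {t}
  U2: {p,r} {s} {t}
  U3: {p} {q} {s}
  U4: {q} {s} {t}
  U12: {p,r} {t}
  U13: {p} {q}
  U14: {q} {t}
  U23: {p} {s}
  U24: {s} {t}
  U34: {q} {s}
  U123: {p}
  U124: {t}
  U134: {q}
  U234: {s}
C dims 12,12,4; δ0: rk 8, SNF 1^8; δ1: rk 4, SNF 1^4
degree 0: 12−8−0 = 4 → Ȟ^0 ≅ Z^4
degree 1: 12−4−8 = 0 → Ȟ^1 ≅ 0
degree 2: 4−0−4 = 0 → Ȟ^2 ≅ 0


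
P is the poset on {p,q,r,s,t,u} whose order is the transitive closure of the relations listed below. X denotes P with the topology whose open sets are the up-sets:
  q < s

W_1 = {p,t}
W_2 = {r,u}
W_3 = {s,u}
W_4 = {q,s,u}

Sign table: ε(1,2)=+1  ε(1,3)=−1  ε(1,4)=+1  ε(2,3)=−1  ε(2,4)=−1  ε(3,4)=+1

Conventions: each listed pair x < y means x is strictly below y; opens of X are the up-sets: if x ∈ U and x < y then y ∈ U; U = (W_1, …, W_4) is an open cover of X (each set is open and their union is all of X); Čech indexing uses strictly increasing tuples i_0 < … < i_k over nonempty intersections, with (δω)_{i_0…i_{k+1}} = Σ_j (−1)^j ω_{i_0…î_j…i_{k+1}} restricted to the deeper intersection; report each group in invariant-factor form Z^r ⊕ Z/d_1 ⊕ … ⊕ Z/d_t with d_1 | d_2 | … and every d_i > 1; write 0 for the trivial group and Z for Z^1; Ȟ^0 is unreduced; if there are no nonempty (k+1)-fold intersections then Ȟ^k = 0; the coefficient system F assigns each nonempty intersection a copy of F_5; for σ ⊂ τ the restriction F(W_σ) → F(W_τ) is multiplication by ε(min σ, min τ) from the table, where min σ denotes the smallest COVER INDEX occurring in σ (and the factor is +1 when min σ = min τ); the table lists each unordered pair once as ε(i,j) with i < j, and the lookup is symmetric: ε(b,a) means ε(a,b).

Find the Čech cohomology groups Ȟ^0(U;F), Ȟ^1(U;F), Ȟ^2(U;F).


nonempty intersections:
  W23={u} W24={u} W34={s,u}
  W234={u}
C dims 4,3,1; δ0: rk_F5 2; δ1: rk_F5 1
Ȟ^0: (4−2)−0=2 ⇒ Z/5 ⊕ Z/5
Ȟ^1: (3−1)−2=0 ⇒ 0
Ȟ^2: (1−0)−1=0 ⇒ 0

Ȟ^0 ≅ Z/5 ⊕ Z/5,  Ȟ^1 ≅ 0,  Ȟ^2 ≅ 0


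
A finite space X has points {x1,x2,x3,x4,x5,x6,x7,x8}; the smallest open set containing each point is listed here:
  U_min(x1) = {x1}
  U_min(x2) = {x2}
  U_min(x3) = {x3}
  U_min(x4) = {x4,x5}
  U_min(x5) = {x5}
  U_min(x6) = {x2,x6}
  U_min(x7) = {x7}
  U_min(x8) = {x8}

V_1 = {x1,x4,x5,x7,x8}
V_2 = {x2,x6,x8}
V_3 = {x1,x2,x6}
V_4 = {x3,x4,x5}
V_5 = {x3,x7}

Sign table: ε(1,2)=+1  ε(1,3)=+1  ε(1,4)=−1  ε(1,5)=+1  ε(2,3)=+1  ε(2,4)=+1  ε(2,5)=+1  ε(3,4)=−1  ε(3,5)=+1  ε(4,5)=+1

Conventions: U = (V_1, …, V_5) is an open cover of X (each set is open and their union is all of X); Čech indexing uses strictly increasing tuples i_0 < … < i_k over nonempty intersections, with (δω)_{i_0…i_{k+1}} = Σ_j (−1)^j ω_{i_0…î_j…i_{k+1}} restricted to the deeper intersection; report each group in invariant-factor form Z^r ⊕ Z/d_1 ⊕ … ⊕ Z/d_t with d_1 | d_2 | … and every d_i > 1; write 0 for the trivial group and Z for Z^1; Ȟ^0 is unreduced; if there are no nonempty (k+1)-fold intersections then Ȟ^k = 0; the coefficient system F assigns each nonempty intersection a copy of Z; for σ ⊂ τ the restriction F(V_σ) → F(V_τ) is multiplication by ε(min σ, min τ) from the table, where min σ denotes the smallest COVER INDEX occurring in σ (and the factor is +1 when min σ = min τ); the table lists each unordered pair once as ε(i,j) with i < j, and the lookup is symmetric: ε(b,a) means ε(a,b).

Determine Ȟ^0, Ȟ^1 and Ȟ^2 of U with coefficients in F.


intersection data:
  V12={x8} V13={x1} V14={x4,x5} V15={x7} V23={x2,x6} V45={x3}
C dims 5,6; δ0: rk 5, SNF 1^4·2
Ȟ^0 = (5 − 5) − 0 = 0, so Ȟ^0 ≅ 0
Ȟ^1 = (6 − 0) − 5 = 1 plus torsion [2], so Ȟ^1 ≅ Z ⊕ Z/2
Ȟ^2 = (0 − 0) − 0 = 0, so Ȟ^2 ≅ 0

Ȟ^0(U;F) ≅ 0,  Ȟ^1(U;F) ≅ Z ⊕ Z/2,  Ȟ^2(U;F) ≅ 0


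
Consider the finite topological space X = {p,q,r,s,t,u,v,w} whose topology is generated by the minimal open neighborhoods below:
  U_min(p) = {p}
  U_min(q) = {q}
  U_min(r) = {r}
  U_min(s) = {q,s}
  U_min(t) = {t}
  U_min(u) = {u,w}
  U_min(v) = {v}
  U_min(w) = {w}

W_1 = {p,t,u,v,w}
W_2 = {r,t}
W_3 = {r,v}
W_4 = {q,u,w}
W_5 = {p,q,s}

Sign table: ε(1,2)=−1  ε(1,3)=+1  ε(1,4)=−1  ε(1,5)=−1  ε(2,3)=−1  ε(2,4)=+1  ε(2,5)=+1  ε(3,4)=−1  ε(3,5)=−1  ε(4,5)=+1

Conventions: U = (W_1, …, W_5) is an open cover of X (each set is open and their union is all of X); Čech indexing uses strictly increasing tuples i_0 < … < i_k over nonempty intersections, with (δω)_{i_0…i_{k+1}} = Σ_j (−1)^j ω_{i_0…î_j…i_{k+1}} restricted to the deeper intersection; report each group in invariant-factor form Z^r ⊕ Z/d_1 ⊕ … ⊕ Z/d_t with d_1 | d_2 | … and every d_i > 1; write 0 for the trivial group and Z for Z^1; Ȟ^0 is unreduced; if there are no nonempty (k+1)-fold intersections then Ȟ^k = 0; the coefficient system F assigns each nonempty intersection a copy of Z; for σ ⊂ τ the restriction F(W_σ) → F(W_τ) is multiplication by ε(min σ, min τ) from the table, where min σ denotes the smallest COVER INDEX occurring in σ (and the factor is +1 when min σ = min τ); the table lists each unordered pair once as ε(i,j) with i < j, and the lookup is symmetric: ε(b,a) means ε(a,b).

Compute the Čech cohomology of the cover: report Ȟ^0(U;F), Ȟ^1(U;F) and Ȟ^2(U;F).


cover nerve:
  W12={t} W13={v} W14={u,w} W15={p} W23={r} W45={q}
C dims 5,6; δ0: rk 4, SNF 1^4
Ȟ^0: (5−4)−0=1 ⇒ Z
Ȟ^1: (6−0)−4=2 ⇒ Z^2
Ȟ^2: (0−0)−0=0 ⇒ 0

Ȟ^0(U;F) ≅ Z, Ȟ^1(U;F) ≅ Z^2, Ȟ^2(U;F) ≅ 0


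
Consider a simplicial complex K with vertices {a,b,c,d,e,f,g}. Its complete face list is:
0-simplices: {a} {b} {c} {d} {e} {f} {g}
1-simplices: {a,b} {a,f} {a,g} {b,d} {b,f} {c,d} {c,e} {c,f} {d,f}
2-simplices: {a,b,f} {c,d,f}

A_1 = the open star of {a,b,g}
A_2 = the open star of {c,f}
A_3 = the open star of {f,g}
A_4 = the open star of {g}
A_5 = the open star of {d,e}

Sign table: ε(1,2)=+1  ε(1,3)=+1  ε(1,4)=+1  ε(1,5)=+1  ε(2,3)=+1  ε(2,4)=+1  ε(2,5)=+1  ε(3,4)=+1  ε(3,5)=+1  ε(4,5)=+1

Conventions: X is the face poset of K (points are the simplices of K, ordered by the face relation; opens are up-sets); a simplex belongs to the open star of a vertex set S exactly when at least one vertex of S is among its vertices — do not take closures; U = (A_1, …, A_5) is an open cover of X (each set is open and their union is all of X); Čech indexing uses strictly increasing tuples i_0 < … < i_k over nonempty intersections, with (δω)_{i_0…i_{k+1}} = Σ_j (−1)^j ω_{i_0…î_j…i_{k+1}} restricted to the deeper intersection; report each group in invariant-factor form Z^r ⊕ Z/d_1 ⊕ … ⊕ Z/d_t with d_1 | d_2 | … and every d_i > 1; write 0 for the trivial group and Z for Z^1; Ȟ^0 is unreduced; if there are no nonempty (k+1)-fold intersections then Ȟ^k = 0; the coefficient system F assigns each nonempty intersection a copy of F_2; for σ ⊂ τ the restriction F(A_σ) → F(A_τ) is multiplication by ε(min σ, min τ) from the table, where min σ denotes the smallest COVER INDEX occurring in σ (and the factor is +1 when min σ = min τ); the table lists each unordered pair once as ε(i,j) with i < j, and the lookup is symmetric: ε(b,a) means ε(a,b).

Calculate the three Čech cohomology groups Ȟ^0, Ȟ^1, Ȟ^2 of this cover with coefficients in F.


nerve of the cover:
  A1={{a},{b},{g},{a,b},{a,f},{a,g},{b,d},{b,f},{a,b,f}} A2={{c},{f},{a,f},{b,f},{c,d},{c,e},{c,f},{d,f},{a,b,f},{c,d,f}} A3={{f},{g},{a,f},{a,g},{b,f},{c,f},{d,f},{a,b,f},{c,d,f}} A4={{g},{a,g}} A5={{d},{e},{b,d},{c,d},{c,e},{d,f},{c,d,f}}
  A12={{a,f},{b,f},{a,b,f}} A13={{g},{a,f},{a,g},{b,f},{a,b,f}} A14={{g},{a,g}} A15={{b,d}} A23={{f},{a,f},{b,f},{c,f},{d,f},{a,b,f},{c,d,f}} A25={{c,d},{c,e},{d,f},{c,d,f}} A34={{g},{a,g}} A35={{d,f},{c,d,f}}
  A123={{a,f},{b,f},{a,b,f}} A134={{g},{a,g}} A235={{d,f},{c,d,f}}
C dims 5,8,3; δ0: rk_F2 4; δ1: rk_F2 3
Ȟ^0 = (5 − 4) − 0 = 1, so Ȟ^0 ≅ Z/2
Ȟ^1 = (8 − 3) − 4 = 1, so Ȟ^1 ≅ Z/2
Ȟ^2 = (3 − 0) − 3 = 0, so Ȟ^2 ≅ 0

Ȟ^0(U;F) ≅ Z/2; Ȟ^1(U;F) ≅ Z/2; Ȟ^2(U;F) ≅ 0


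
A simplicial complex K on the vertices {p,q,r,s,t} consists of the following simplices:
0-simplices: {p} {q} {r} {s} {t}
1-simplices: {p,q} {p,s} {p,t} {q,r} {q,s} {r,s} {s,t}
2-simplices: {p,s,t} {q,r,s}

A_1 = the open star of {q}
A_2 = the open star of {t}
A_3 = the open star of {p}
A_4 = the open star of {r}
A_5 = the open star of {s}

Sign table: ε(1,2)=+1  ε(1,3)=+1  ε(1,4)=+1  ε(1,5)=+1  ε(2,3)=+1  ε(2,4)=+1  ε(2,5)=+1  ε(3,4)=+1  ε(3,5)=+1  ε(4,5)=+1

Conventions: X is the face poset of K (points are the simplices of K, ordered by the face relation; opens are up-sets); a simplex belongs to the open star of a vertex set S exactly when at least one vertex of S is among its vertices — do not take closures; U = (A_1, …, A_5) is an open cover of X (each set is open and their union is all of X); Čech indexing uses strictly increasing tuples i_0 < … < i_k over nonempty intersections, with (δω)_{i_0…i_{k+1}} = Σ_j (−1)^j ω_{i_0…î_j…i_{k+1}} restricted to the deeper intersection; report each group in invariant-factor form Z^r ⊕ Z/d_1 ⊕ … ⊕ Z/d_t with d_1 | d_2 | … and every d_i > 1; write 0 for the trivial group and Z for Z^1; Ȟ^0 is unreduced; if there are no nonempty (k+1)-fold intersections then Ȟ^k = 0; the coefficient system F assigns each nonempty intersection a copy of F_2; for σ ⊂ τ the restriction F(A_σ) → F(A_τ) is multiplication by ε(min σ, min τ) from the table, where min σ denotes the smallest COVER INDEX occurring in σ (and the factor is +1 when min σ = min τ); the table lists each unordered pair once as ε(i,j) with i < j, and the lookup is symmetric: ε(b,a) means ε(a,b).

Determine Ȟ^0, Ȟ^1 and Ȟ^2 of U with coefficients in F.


Ȟ^0(U;F) ≅ Z/2,  Ȟ^1(U;F) ≅ Z/2,  Ȟ^2(U;F) ≅ 0

nerve simplices:
  A1={{q},{p,q},{q,r},{q,s},{q,r,s}} A2={{t},{p,t},{s,t},{p,s,t}} A3={{p},{p,q},{p,s},{p,t},{p,s,t}} A4={{r},{q,r},{r,s},{q,r,s}} A5={{s},{p,s},{q,s},{r,s},{s,t},{p,s,t},{q,r,s}}
  A13={{p,q}} A14={{q,r},{q,r,s}} A15={{q,s},{q,r,s}} A23={{p,t},{p,s,t}} A25={{s,t},{p,s,t}} A35={{p,s},{p,s,t}} A45={{r,s},{q,r,s}}
  A145={{q,r,s}} A235={{p,s,t}}
C dims 5,7,2; δ0: rk_F2 4; δ1: rk_F2 2
degree 0: 5−4−0 = 1 → Ȟ^0 ≅ Z/2
degree 1: 7−2−4 = 1 → Ȟ^1 ≅ Z/2
degree 2: 2−0−2 = 0 → Ȟ^2 ≅ 0


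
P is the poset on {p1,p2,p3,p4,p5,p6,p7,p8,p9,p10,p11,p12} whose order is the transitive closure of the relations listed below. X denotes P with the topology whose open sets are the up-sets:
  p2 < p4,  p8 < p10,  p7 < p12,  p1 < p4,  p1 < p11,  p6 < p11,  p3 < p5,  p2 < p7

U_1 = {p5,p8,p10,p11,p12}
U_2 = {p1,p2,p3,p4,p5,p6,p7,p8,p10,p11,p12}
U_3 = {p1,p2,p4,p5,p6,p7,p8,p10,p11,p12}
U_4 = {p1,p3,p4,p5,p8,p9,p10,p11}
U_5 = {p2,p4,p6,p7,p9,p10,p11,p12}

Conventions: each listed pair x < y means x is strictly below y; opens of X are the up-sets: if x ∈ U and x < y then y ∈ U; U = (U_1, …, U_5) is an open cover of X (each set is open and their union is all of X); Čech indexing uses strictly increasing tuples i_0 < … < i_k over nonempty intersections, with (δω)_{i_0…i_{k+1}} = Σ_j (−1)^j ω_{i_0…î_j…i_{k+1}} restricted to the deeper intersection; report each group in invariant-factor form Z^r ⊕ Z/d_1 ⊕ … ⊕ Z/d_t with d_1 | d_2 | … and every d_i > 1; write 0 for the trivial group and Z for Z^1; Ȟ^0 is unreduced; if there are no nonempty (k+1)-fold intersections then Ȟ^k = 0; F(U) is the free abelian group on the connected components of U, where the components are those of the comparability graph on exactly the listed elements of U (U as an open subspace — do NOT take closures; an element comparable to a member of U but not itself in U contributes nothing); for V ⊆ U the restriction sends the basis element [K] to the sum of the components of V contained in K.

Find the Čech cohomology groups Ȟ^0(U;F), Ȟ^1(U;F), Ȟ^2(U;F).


Ȟ^0(U;F) ≅ Z^4, Ȟ^1(U;F) ≅ 0, Ȟ^2(U;F) ≅ 0

nonempty overlaps:
  U12={p5,p8,p10,p11,p12} U13={p5,p8,p10,p11,p12} U14={p5,p8,p10,p11} U15={p10,p11,p12} U23={p1,p2,p4,p5,p6,p7,p8,p10,p11,p12} U24={p1,p3,p4,p5,p8,p10,p11} U25={p2,p4,p6,p7,p10,p11,p12} U34={p1,p4,p5,p8,p10,p11} U35={p2,p4,p6,p7,p10,p11,p12} U45={p4,p9,p10,p11}
  U123={p5,p8,p10,p11,p12} U124={p5,p8,p10,p11} U125={p10,p11,p12} U134={p5,p8,p10,p11} U135={p10,p11,p12} U145={p10,p11} U234={p1,p4,p5,p8,p10,p11} U235={p2,p4,p6,p7,p10,p11,p12} U245={p4,p10,p11} U345={p4,p10,p11}
  U1234={p5,p8,p10,p11} U1235={p10,p11,p12} U1245={p10,p11} U1345={p10,p11} U2345={p4,p10,p11}
  U12345={p10,p11}
components per intersection:
  U1: {p5} {p8,p10} {p11} {p12}
  U2: {p1,p2,p4,p6,p7,p11,p12} {p3,p5} {p8,p10}
  U3: {p1,p2,p4,p6,p7,p11,p12} {p5} {p8,p10}
  U4: {p1,p4,p11} {p3,p5} {p8,p10} {p9}
  U5: {p2,p4,p7,p12} {p6,p11} {p9} {p10}
  U12: {p5} {p8,p10} {p11} {p12}
  U13: {p5} {p8,p10} {p11} {p12}
  U14: {p5} {p8,p10} {p11}
  U15: {p10} {p11} {p12}
  U23: {p1,p2,p4,p6,p7,p11,p12} {p5} {p8,p10}
  U24: {p1,p4,p11} {p3,p5} {p8,p10}
  U25: {p2,p4,p7,p12} {p6,p11} {p10}
  U34: {p1,p4,p11} {p5} {p8,p10}
  U35: {p2,p4,p7,p12} {p6,p11} {p10}
  U45: {p4} {p9} {p10} {p11}
  U123: {p5} {p8,p10} {p11} {p12}
  U124: {p5} {p8,p10} {p11}
  U125: {p10} {p11} {p12}
  U134: {p5} {p8,p10} {p11}
  U135: {p10} {p11} {p12}
  U145: {p10} {p11}
  U234: {p1,p4,p11} {p5} {p8,p10}
  U235: {p2,p4,p7,p12} {p6,p11} {p10}
  U245: {p4} {p10} {p11}
  U345: {p4} {p10} {p11}
  U1234: {p5} {p8,p10} {p11}
  U1235: {p10} {p11} {p12}
  U1245: {p10} {p11}
  U1345: {p10} {p11}
  U2345: {p4} {p10} {p11}
  U12345: {p10} {p11}
C dims 18,33,30,13; δ0: rk 14, SNF 1^14; δ1: rk 19, SNF 1^19; δ2: rk 11, SNF 1^11
degree 0: 18−14−0 = 4 → Ȟ^0 ≅ Z^4
degree 1: 33−19−14 = 0 → Ȟ^1 ≅ 0
degree 2: 30−11−19 = 0 → Ȟ^2 ≅ 0


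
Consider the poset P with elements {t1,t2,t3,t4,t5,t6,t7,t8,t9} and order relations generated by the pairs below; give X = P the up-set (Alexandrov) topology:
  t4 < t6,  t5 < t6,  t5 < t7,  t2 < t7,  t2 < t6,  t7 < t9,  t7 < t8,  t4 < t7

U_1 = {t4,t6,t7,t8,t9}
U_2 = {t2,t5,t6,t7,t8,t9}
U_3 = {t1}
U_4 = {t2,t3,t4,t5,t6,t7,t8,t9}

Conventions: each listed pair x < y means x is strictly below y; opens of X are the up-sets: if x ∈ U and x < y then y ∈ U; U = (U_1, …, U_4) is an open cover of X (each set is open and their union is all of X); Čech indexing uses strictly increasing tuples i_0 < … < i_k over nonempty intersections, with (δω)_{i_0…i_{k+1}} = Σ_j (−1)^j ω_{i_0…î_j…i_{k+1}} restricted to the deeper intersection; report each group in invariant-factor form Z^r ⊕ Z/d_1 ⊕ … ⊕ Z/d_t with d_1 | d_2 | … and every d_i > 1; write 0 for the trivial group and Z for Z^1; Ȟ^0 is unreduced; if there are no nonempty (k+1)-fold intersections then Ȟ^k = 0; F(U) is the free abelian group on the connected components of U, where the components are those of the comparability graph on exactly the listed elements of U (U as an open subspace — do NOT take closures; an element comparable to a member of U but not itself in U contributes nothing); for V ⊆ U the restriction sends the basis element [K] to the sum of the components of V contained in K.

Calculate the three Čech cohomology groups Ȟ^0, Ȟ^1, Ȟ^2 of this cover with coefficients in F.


nerve simplices:
  U12={t6,t7,t8,t9} U14={t4,t6,t7,t8,t9} U24={t2,t5,t6,t7,t8,t9}
  U124={t6,t7,t8,t9}
components per intersection:
  U1: {t4,t6,t7,t8,t9}
  U2: {t2,t5,t6,t7,t8,t9}
  U3: {t1}
  U4: {t2,t4,t5,t6,t7,t8,t9} {t3}
  U12: {t6} {t7,t8,t9}
  U14: {t4,t6,t7,t8,t9}
  U24: {t2,t5,t6,t7,t8,t9}
  U124: {t6} {t7,t8,t9}
C dims 5,4,2; δ0: rk 2, SNF 1^2; δ1: rk 2, SNF 1^2
degree 0: 5−2−0 = 3 → Ȟ^0 ≅ Z^3
degree 1: 4−2−2 = 0 → Ȟ^1 ≅ 0
degree 2: 2−0−2 = 0 → Ȟ^2 ≅ 0

Ȟ^0 = Z^3; Ȟ^1 = 0; Ȟ^2 = 0


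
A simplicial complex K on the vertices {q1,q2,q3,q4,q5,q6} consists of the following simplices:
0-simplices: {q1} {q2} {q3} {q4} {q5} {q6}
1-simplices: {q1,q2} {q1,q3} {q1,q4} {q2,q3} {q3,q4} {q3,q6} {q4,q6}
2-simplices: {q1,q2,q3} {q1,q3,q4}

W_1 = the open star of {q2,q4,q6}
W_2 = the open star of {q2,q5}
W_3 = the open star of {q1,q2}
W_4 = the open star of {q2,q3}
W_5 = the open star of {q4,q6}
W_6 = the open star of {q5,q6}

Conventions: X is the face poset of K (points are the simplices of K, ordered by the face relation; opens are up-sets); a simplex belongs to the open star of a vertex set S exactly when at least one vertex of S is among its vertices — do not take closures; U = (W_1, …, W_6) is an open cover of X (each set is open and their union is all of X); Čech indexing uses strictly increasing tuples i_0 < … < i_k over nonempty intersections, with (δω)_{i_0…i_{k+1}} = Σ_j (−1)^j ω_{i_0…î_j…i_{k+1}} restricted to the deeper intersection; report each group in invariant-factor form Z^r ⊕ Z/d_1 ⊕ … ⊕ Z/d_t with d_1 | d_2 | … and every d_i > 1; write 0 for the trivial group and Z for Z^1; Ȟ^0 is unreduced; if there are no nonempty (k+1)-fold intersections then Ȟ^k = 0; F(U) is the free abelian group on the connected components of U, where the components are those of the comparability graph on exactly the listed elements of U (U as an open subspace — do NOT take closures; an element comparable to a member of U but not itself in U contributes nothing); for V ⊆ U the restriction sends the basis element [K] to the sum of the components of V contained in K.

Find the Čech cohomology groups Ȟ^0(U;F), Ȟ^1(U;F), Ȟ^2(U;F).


nerve simplices:
  W1={{q2},{q4},{q6},{q1,q2},{q1,q4},{q2,q3},{q3,q4},{q3,q6},{q4,q6},{q1,q2,q3},{q1,q3,q4}} W2={{q2},{q5},{q1,q2},{q2,q3},{q1,q2,q3}} W3={{q1},{q2},{q1,q2},{q1,q3},{q1,q4},{q2,q3},{q1,q2,q3},{q1,q3,q4}} W4={{q2},{q3},{q1,q2},{q1,q3},{q2,q3},{q3,q4},{q3,q6},{q1,q2,q3},{q1,q3,q4}} W5={{q4},{q6},{q1,q4},{q3,q4},{q3,q6},{q4,q6},{q1,q3,q4}} W6={{q5},{q6},{q3,q6},{q4,q6}}
  W12={{q2},{q1,q2},{q2,q3},{q1,q2,q3}} W13={{q2},{q1,q2},{q1,q4},{q2,q3},{q1,q2,q3},{q1,q3,q4}} W14={{q2},{q1,q2},{q2,q3},{q3,q4},{q3,q6},{q1,q2,q3},{q1,q3,q4}} W15={{q4},{q6},{q1,q4},{q3,q4},{q3,q6},{q4,q6},{q1,q3,q4}} W16={{q6},{q3,q6},{q4,q6}} W23={{q2},{q1,q2},{q2,q3},{q1,q2,q3}} W24={{q2},{q1,q2},{q2,q3},{q1,q2,q3}} W26={{q5}} W34={{q2},{q1,q2},{q1,q3},{q2,q3},{q1,q2,q3},{q1,q3,q4}} W35={{q1,q4},{q1,q3,q4}} W45={{q3,q4},{q3,q6},{q1,q3,q4}} W46={{q3,q6}} W56={{q6},{q3,q6},{q4,q6}}
  W123={{q2},{q1,q2},{q2,q3},{q1,q2,q3}} W124={{q2},{q1,q2},{q2,q3},{q1,q2,q3}} W134={{q2},{q1,q2},{q2,q3},{q1,q2,q3},{q1,q3,q4}} W135={{q1,q4},{q1,q3,q4}} W145={{q3,q4},{q3,q6},{q1,q3,q4}} W146={{q3,q6}} W156={{q6},{q3,q6},{q4,q6}} W234={{q2},{q1,q2},{q2,q3},{q1,q2,q3}} W345={{q1,q3,q4}} W456={{q3,q6}}
  W1234={{q2},{q1,q2},{q2,q3},{q1,q2,q3}} W1345={{q1,q3,q4}} W1456={{q3,q6}}
components per intersection:
  W1: {{q2},{q1,q2},{q2,q3},{q1,q2,q3}} {{q4},{q6},{q1,q4},{q3,q4},{q3,q6},{q4,q6},{q1,q3,q4}}
  W2: {{q2},{q1,q2},{q2,q3},{q1,q2,q3}} {{q5}}
  W3: {{q1},{q2},{q1,q2},{q1,q3},{q1,q4},{q2,q3},{q1,q2,q3},{q1,q3,q4}}
  W4: {{q2},{q3},{q1,q2},{q1,q3},{q2,q3},{q3,q4},{q3,q6},{q1,q2,q3},{q1,q3,q4}}
  W5: {{q4},{q6},{q1,q4},{q3,q4},{q3,q6},{q4,q6},{q1,q3,q4}}
  W6: {{q5}} {{q6},{q3,q6},{q4,q6}}
  W12: {{q2},{q1,q2},{q2,q3},{q1,q2,q3}}
  W13: {{q2},{q1,q2},{q2,q3},{q1,q2,q3}} {{q1,q4},{q1,q3,q4}}
  W14: {{q2},{q1,q2},{q2,q3},{q1,q2,q3}} {{q3,q4},{q1,q3,q4}} {{q3,q6}}
  W15: {{q4},{q6},{q1,q4},{q3,q4},{q3,q6},{q4,q6},{q1,q3,q4}}
  W16: {{q6},{q3,q6},{q4,q6}}
  W23: {{q2},{q1,q2},{q2,q3},{q1,q2,q3}}
  W24: {{q2},{q1,q2},{q2,q3},{q1,q2,q3}}
  W26: {{q5}}
  W34: {{q2},{q1,q2},{q1,q3},{q2,q3},{q1,q2,q3},{q1,q3,q4}}
  W35: {{q1,q4},{q1,q3,q4}}
  W45: {{q3,q4},{q1,q3,q4}} {{q3,q6}}
  W46: {{q3,q6}}
  W56: {{q6},{q3,q6},{q4,q6}}
  W123: {{q2},{q1,q2},{q2,q3},{q1,q2,q3}}
  W124: {{q2},{q1,q2},{q2,q3},{q1,q2,q3}}
  W134: {{q2},{q1,q2},{q2,q3},{q1,q2,q3}} {{q1,q3,q4}}
  W135: {{q1,q4},{q1,q3,q4}}
  W145: {{q3,q4},{q1,q3,q4}} {{q3,q6}}
  W146: {{q3,q6}}
  W156: {{q6},{q3,q6},{q4,q6}}
  W234: {{q2},{q1,q2},{q2,q3},{q1,q2,q3}}
  W345: {{q1,q3,q4}}
  W456: {{q3,q6}}
  W1234: {{q2},{q1,q2},{q2,q3},{q1,q2,q3}}
  W1345: {{q1,q3,q4}}
  W1456: {{q3,q6}}
C dims 9,17,12,3; δ0: rk 7, SNF 1^7; δ1: rk 9, SNF 1^9; δ2: rk 3, SNF 1^3
degree 0: 9−7−0 = 2 → Ȟ^0 ≅ Z^2
degree 1: 17−9−7 = 1 → Ȟ^1 ≅ Z
degree 2: 12−3−9 = 0 → Ȟ^2 ≅ 0

Ȟ^0 ≅ Z^2; Ȟ^1 ≅ Z; Ȟ^2 ≅ 0


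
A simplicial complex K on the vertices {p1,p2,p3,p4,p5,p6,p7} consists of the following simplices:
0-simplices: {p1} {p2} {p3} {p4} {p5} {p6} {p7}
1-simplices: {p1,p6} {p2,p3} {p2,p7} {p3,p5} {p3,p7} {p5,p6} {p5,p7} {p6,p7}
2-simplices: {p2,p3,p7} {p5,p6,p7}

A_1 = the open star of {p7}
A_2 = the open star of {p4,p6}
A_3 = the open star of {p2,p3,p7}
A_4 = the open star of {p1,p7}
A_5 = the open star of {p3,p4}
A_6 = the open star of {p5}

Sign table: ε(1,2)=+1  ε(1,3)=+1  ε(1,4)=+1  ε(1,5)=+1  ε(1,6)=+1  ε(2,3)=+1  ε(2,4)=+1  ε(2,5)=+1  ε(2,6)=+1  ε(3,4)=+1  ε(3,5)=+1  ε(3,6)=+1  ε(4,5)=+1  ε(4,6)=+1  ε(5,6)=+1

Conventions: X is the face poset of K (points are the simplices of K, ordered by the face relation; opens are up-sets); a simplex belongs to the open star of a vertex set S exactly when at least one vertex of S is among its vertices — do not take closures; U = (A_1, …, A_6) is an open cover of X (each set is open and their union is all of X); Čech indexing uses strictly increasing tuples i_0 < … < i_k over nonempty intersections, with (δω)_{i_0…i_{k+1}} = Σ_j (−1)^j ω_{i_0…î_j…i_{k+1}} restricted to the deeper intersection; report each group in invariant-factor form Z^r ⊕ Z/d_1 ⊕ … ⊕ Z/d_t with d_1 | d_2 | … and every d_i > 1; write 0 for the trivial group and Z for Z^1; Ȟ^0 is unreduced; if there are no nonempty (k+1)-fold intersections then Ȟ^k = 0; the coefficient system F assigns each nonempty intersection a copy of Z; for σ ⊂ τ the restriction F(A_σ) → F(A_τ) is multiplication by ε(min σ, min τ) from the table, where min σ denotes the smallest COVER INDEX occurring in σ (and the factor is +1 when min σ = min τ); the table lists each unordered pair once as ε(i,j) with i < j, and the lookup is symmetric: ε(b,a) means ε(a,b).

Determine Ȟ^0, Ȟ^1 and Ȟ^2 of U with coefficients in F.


Ȟ^0 ≅ Z, Ȟ^1 ≅ Z, Ȟ^2 ≅ 0

nerve of the cover:
  A1={{p7},{p2,p7},{p3,p7},{p5,p7},{p6,p7},{p2,p3,p7},{p5,p6,p7}} A2={{p4},{p6},{p1,p6},{p5,p6},{p6,p7},{p5,p6,p7}} A3={{p2},{p3},{p7},{p2,p3},{p2,p7},{p3,p5},{p3,p7},{p5,p7},{p6,p7},{p2,p3,p7},{p5,p6,p7}} A4={{p1},{p7},{p1,p6},{p2,p7},{p3,p7},{p5,p7},{p6,p7},{p2,p3,p7},{p5,p6,p7}} A5={{p3},{p4},{p2,p3},{p3,p5},{p3,p7},{p2,p3,p7}} A6={{p5},{p3,p5},{p5,p6},{p5,p7},{p5,p6,p7}}
  A12={{p6,p7},{p5,p6,p7}} A13={{p7},{p2,p7},{p3,p7},{p5,p7},{p6,p7},{p2,p3,p7},{p5,p6,p7}} A14={{p7},{p2,p7},{p3,p7},{p5,p7},{p6,p7},{p2,p3,p7},{p5,p6,p7}} A15={{p3,p7},{p2,p3,p7}} A16={{p5,p7},{p5,p6,p7}} A23={{p6,p7},{p5,p6,p7}} A24={{p1,p6},{p6,p7},{p5,p6,p7}} A25={{p4}} A26={{p5,p6},{p5,p6,p7}} A34={{p7},{p2,p7},{p3,p7},{p5,p7},{p6,p7},{p2,p3,p7},{p5,p6,p7}} A35={{p3},{p2,p3},{p3,p5},{p3,p7},{p2,p3,p7}} A36={{p3,p5},{p5,p7},{p5,p6,p7}} A45={{p3,p7},{p2,p3,p7}} A46={{p5,p7},{p5,p6,p7}} A56={{p3,p5}}
  A123={{p6,p7},{p5,p6,p7}} A124={{p6,p7},{p5,p6,p7}} A126={{p5,p6,p7}} A134={{p7},{p2,p7},{p3,p7},{p5,p7},{p6,p7},{p2,p3,p7},{p5,p6,p7}} A135={{p3,p7},{p2,p3,p7}} A136={{p5,p7},{p5,p6,p7}} A145={{p3,p7},{p2,p3,p7}} A146={{p5,p7},{p5,p6,p7}} A234={{p6,p7},{p5,p6,p7}} A236={{p5,p6,p7}} A246={{p5,p6,p7}} A345={{p3,p7},{p2,p3,p7}} A346={{p5,p7},{p5,p6,p7}} A356={{p3,p5}}
  A1234={{p6,p7},{p5,p6,p7}} A1236={{p5,p6,p7}} A1246={{p5,p6,p7}} A1345={{p3,p7},{p2,p3,p7}} A1346={{p5,p7},{p5,p6,p7}} A2346={{p5,p6,p7}}
  A12346={{p5,p6,p7}}
C dims 6,15,14,6; δ0: rk 5, SNF 1^5; δ1: rk 9, SNF 1^9; δ2: rk 5, SNF 1^5
Ȟ^0 = (6 − 5) − 0 = 1, so Ȟ^0 ≅ Z
Ȟ^1 = (15 − 9) − 5 = 1, so Ȟ^1 ≅ Z
Ȟ^2 = (14 − 5) − 9 = 0, so Ȟ^2 ≅ 0


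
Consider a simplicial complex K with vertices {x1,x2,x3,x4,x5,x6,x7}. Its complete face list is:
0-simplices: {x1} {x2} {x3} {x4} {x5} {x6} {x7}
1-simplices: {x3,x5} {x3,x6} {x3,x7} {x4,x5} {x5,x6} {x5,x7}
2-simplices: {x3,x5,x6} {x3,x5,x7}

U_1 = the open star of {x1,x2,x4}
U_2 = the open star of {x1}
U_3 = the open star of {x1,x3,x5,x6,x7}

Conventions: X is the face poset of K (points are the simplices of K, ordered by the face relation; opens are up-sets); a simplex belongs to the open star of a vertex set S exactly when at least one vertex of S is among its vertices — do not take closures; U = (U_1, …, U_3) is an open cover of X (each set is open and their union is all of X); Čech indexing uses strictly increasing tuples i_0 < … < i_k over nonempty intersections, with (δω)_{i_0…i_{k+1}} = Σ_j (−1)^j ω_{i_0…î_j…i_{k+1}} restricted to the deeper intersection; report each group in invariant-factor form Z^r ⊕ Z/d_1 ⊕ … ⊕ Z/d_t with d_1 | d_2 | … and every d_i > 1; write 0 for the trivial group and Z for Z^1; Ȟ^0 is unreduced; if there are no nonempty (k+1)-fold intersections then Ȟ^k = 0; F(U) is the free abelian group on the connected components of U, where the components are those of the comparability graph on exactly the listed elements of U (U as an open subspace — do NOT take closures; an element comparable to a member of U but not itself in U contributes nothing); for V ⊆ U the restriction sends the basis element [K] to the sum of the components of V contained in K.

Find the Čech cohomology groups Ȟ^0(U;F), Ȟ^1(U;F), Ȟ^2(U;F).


nerve simplices:
  U1={{x1},{x2},{x4},{x4,x5}} U2={{x1}} U3={{x1},{x3},{x5},{x6},{x7},{x3,x5},{x3,x6},{x3,x7},{x4,x5},{x5,x6},{x5,x7},{x3,x5,x6},{x3,x5,x7}}
  U12={{x1}} U13={{x1},{x4,x5}} U23={{x1}}
  U123={{x1}}
components per intersection:
  U1: {{x1}} {{x2}} {{x4},{x4,x5}}
  U2: {{x1}}
  U3: {{x1}} {{x3},{x5},{x6},{x7},{x3,x5},{x3,x6},{x3,x7},{x4,x5},{x5,x6},{x5,x7},{x3,x5,x6},{x3,x5,x7}}
  U12: {{x1}}
  U13: {{x1}} {{x4,x5}}
  U23: {{x1}}
  U123: {{x1}}
C dims 6,4,1; δ0: rk 3, SNF 1^3; δ1: rk 1, SNF 1^1
degree 0: 6−3−0 = 3 → Ȟ^0 ≅ Z^3
degree 1: 4−1−3 = 0 → Ȟ^1 ≅ 0
degree 2: 1−0−1 = 0 → Ȟ^2 ≅ 0

Ȟ^0 = Z^3,  Ȟ^1 = 0,  Ȟ^2 = 0


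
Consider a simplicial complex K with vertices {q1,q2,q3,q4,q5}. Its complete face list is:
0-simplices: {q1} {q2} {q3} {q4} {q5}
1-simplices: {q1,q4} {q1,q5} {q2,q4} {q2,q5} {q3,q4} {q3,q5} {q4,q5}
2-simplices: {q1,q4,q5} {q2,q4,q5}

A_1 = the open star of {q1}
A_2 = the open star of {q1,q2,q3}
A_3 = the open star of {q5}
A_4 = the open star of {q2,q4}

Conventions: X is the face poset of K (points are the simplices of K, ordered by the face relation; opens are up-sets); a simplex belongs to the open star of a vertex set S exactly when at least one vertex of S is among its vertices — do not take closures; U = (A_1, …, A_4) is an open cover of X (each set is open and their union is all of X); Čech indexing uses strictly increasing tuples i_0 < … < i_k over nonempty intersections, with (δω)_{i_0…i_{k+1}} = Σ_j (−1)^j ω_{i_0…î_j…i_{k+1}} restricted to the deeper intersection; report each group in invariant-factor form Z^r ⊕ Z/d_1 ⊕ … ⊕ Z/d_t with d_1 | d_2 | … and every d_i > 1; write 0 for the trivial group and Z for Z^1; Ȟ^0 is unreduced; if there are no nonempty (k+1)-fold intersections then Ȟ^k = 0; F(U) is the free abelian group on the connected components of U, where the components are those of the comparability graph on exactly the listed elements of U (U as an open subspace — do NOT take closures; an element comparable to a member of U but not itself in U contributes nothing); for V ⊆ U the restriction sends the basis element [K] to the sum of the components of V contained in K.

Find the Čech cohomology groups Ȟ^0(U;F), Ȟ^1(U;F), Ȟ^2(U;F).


Ȟ^0 ≅ Z, Ȟ^1 ≅ Z, Ȟ^2 ≅ 0

intersection data:
  A1={{q1},{q1,q4},{q1,q5},{q1,q4,q5}} A2={{q1},{q2},{q3},{q1,q4},{q1,q5},{q2,q4},{q2,q5},{q3,q4},{q3,q5},{q1,q4,q5},{q2,q4,q5}} A3={{q5},{q1,q5},{q2,q5},{q3,q5},{q4,q5},{q1,q4,q5},{q2,q4,q5}} A4={{q2},{q4},{q1,q4},{q2,q4},{q2,q5},{q3,q4},{q4,q5},{q1,q4,q5},{q2,q4,q5}}
  A12={{q1},{q1,q4},{q1,q5},{q1,q4,q5}} A13={{q1,q5},{q1,q4,q5}} A14={{q1,q4},{q1,q4,q5}} A23={{q1,q5},{q2,q5},{q3,q5},{q1,q4,q5},{q2,q4,q5}} A24={{q2},{q1,q4},{q2,q4},{q2,q5},{q3,q4},{q1,q4,q5},{q2,q4,q5}} A34={{q2,q5},{q4,q5},{q1,q4,q5},{q2,q4,q5}}
  A123={{q1,q5},{q1,q4,q5}} A124={{q1,q4},{q1,q4,q5}} A134={{q1,q4,q5}} A234={{q2,q5},{q1,q4,q5},{q2,q4,q5}}
  A1234={{q1,q4,q5}}
components per intersection:
  A1: {{q1},{q1,q4},{q1,q5},{q1,q4,q5}}
  A2: {{q1},{q1,q4},{q1,q5},{q1,q4,q5}} {{q2},{q2,q4},{q2,q5},{q2,q4,q5}} {{q3},{q3,q4},{q3,q5}}
  A3: {{q5},{q1,q5},{q2,q5},{q3,q5},{q4,q5},{q1,q4,q5},{q2,q4,q5}}
  A4: {{q2},{q4},{q1,q4},{q2,q4},{q2,q5},{q3,q4},{q4,q5},{q1,q4,q5},{q2,q4,q5}}
  A12: {{q1},{q1,q4},{q1,q5},{q1,q4,q5}}
  A13: {{q1,q5},{q1,q4,q5}}
  A14: {{q1,q4},{q1,q4,q5}}
  A23: {{q1,q5},{q1,q4,q5}} {{q2,q5},{q2,q4,q5}} {{q3,q5}}
  A24: {{q2},{q2,q4},{q2,q5},{q2,q4,q5}} {{q1,q4},{q1,q4,q5}} {{q3,q4}}
  A34: {{q2,q5},{q4,q5},{q1,q4,q5},{q2,q4,q5}}
  A123: {{q1,q5},{q1,q4,q5}}
  A124: {{q1,q4},{q1,q4,q5}}
  A134: {{q1,q4,q5}}
  A234: {{q2,q5},{q2,q4,q5}} {{q1,q4,q5}}
  A1234: {{q1,q4,q5}}
C dims 6,10,5,1; δ0: rk 5, SNF 1^5; δ1: rk 4, SNF 1^4; δ2: rk 1, SNF 1^1
Ȟ^0 = (6 − 5) − 0 = 1, so Ȟ^0 ≅ Z
Ȟ^1 = (10 − 4) − 5 = 1, so Ȟ^1 ≅ Z
Ȟ^2 = (5 − 1) − 4 = 0, so Ȟ^2 ≅ 0


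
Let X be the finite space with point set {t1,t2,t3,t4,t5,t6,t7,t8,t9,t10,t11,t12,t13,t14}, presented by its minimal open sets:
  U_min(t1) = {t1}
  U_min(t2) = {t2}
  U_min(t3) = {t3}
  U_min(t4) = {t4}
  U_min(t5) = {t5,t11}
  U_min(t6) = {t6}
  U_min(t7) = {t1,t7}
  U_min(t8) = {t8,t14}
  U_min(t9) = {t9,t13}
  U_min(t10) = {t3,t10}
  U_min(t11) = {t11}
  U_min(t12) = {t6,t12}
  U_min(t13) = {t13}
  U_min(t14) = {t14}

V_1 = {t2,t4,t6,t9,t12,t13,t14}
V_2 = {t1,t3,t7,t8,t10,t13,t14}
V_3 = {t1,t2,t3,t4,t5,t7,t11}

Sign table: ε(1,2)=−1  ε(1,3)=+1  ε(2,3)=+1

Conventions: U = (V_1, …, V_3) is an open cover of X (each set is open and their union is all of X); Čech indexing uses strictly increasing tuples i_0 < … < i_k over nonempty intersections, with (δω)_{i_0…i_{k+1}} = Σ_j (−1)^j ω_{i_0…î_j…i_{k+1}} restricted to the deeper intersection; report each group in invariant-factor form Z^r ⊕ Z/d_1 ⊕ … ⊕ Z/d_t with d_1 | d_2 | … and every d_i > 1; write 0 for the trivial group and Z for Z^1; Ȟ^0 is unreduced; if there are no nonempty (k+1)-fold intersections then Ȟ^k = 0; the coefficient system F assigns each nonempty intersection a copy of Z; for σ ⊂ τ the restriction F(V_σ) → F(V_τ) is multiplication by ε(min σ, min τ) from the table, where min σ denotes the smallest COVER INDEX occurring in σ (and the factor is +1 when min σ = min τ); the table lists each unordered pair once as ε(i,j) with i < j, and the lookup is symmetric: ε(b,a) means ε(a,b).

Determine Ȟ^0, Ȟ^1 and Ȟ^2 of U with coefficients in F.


Ȟ^0 = 0,  Ȟ^1 = Z/2,  Ȟ^2 = 0

nerve simplices:
  V12={t13,t14} V13={t2,t4} V23={t1,t3,t7}
C dims 3,3; δ0: rk 3, SNF 1^2·2
degree 0: 3−3−0 = 0 → Ȟ^0 ≅ 0
degree 1: 3−0−3 = 0 plus torsion [2] → Ȟ^1 ≅ Z/2
degree 2: 0−0−0 = 0 → Ȟ^2 ≅ 0


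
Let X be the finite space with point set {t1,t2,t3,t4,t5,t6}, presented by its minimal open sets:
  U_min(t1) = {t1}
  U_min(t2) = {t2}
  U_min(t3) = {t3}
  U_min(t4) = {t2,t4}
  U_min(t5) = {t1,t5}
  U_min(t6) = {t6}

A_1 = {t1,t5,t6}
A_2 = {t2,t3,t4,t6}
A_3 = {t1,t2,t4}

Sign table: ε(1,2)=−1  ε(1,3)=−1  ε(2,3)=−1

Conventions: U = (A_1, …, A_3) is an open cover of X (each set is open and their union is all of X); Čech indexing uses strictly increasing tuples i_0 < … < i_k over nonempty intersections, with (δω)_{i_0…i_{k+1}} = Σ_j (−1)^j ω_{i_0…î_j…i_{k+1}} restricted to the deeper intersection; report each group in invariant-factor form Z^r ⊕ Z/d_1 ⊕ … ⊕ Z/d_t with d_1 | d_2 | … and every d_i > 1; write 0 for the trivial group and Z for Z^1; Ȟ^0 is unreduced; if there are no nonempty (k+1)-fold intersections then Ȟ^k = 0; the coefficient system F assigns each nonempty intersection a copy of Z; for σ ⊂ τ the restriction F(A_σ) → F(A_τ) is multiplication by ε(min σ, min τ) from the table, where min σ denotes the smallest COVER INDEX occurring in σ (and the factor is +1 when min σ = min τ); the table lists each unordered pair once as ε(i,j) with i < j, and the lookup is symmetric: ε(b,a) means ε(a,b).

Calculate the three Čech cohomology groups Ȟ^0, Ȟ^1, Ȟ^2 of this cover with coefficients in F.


intersection data:
  A12={t6} A13={t1} A23={t2,t4}
C dims 3,3; δ0: rk 3, SNF 1^2·2
Ȟ^0 = (3 − 3) − 0 = 0, so Ȟ^0 ≅ 0
Ȟ^1 = (3 − 0) − 3 = 0 plus torsion [2], so Ȟ^1 ≅ Z/2
Ȟ^2 = (0 − 0) − 0 = 0, so Ȟ^2 ≅ 0

Ȟ^0(U;F) ≅ 0; Ȟ^1(U;F) ≅ Z/2; Ȟ^2(U;F) ≅ 0


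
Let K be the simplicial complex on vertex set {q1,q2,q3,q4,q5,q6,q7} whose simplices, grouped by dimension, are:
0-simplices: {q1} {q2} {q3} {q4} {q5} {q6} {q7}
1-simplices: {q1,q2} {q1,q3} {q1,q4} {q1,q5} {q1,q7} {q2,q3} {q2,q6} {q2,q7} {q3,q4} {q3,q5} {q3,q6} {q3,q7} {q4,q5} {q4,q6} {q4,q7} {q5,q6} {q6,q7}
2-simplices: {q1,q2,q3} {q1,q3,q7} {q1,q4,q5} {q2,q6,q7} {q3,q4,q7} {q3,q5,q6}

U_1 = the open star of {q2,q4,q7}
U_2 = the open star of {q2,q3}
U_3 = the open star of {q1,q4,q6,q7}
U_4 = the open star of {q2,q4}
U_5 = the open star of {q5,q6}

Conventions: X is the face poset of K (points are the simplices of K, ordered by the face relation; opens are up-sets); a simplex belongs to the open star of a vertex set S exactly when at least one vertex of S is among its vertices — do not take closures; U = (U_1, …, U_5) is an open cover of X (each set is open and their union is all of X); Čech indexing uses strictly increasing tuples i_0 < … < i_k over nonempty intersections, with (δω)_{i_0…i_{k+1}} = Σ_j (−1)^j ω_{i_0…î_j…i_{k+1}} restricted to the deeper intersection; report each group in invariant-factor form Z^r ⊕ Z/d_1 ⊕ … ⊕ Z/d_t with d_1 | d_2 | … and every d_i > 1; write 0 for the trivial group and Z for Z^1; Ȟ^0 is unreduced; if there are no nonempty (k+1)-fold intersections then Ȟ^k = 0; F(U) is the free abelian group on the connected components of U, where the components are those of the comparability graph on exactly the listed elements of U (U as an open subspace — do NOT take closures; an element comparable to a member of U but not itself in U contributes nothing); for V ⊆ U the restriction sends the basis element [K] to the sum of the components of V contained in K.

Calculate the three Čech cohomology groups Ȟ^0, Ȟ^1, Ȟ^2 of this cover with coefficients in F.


Ȟ^0(U;F) ≅ Z,  Ȟ^1(U;F) ≅ Z^3,  Ȟ^2(U;F) ≅ 0

nonempty overlaps:
  U1={{q2},{q4},{q7},{q1,q2},{q1,q4},{q1,q7},{q2,q3},{q2,q6},{q2,q7},{q3,q4},{q3,q7},{q4,q5},{q4,q6},{q4,q7},{q6,q7},{q1,q2,q3},{q1,q3,q7},{q1,q4,q5},{q2,q6,q7},{q3,q4,q7}} U2={{q2},{q3},{q1,q2},{q1,q3},{q2,q3},{q2,q6},{q2,q7},{q3,q4},{q3,q5},{q3,q6},{q3,q7},{q1,q2,q3},{q1,q3,q7},{q2,q6,q7},{q3,q4,q7},{q3,q5,q6}} U3={{q1},{q4},{q6},{q7},{q1,q2},{q1,q3},{q1,q4},{q1,q5},{q1,q7},{q2,q6},{q2,q7},{q3,q4},{q3,q6},{q3,q7},{q4,q5},{q4,q6},{q4,q7},{q5,q6},{q6,q7},{q1,q2,q3},{q1,q3,q7},{q1,q4,q5},{q2,q6,q7},{q3,q4,q7},{q3,q5,q6}} U4={{q2},{q4},{q1,q2},{q1,q4},{q2,q3},{q2,q6},{q2,q7},{q3,q4},{q4,q5},{q4,q6},{q4,q7},{q1,q2,q3},{q1,q4,q5},{q2,q6,q7},{q3,q4,q7}} U5={{q5},{q6},{q1,q5},{q2,q6},{q3,q5},{q3,q6},{q4,q5},{q4,q6},{q5,q6},{q6,q7},{q1,q4,q5},{q2,q6,q7},{q3,q5,q6}}
  U12={{q2},{q1,q2},{q2,q3},{q2,q6},{q2,q7},{q3,q4},{q3,q7},{q1,q2,q3},{q1,q3,q7},{q2,q6,q7},{q3,q4,q7}} U13={{q4},{q7},{q1,q2},{q1,q4},{q1,q7},{q2,q6},{q2,q7},{q3,q4},{q3,q7},{q4,q5},{q4,q6},{q4,q7},{q6,q7},{q1,q2,q3},{q1,q3,q7},{q1,q4,q5},{q2,q6,q7},{q3,q4,q7}} U14={{q2},{q4},{q1,q2},{q1,q4},{q2,q3},{q2,q6},{q2,q7},{q3,q4},{q4,q5},{q4,q6},{q4,q7},{q1,q2,q3},{q1,q4,q5},{q2,q6,q7},{q3,q4,q7}} U15={{q2,q6},{q4,q5},{q4,q6},{q6,q7},{q1,q4,q5},{q2,q6,q7}} U23={{q1,q2},{q1,q3},{q2,q6},{q2,q7},{q3,q4},{q3,q6},{q3,q7},{q1,q2,q3},{q1,q3,q7},{q2,q6,q7},{q3,q4,q7},{q3,q5,q6}} U24={{q2},{q1,q2},{q2,q3},{q2,q6},{q2,q7},{q3,q4},{q1,q2,q3},{q2,q6,q7},{q3,q4,q7}} U25={{q2,q6},{q3,q5},{q3,q6},{q2,q6,q7},{q3,q5,q6}} U34={{q4},{q1,q2},{q1,q4},{q2,q6},{q2,q7},{q3,q4},{q4,q5},{q4,q6},{q4,q7},{q1,q2,q3},{q1,q4,q5},{q2,q6,q7},{q3,q4,q7}} U35={{q6},{q1,q5},{q2,q6},{q3,q6},{q4,q5},{q4,q6},{q5,q6},{q6,q7},{q1,q4,q5},{q2,q6,q7},{q3,q5,q6}} U45={{q2,q6},{q4,q5},{q4,q6},{q1,q4,q5},{q2,q6,q7}}
  U123={{q1,q2},{q2,q6},{q2,q7},{q3,q4},{q3,q7},{q1,q2,q3},{q1,q3,q7},{q2,q6,q7},{q3,q4,q7}} U124={{q2},{q1,q2},{q2,q3},{q2,q6},{q2,q7},{q3,q4},{q1,q2,q3},{q2,q6,q7},{q3,q4,q7}} U125={{q2,q6},{q2,q6,q7}} U134={{q4},{q1,q2},{q1,q4},{q2,q6},{q2,q7},{q3,q4},{q4,q5},{q4,q6},{q4,q7},{q1,q2,q3},{q1,q4,q5},{q2,q6,q7},{q3,q4,q7}} U135={{q2,q6},{q4,q5},{q4,q6},{q6,q7},{q1,q4,q5},{q2,q6,q7}} U145={{q2,q6},{q4,q5},{q4,q6},{q1,q4,q5},{q2,q6,q7}} U234={{q1,q2},{q2,q6},{q2,q7},{q3,q4},{q1,q2,q3},{q2,q6,q7},{q3,q4,q7}} U235={{q2,q6},{q3,q6},{q2,q6,q7},{q3,q5,q6}} U245={{q2,q6},{q2,q6,q7}} U345={{q2,q6},{q4,q5},{q4,q6},{q1,q4,q5},{q2,q6,q7}}
  U1234={{q1,q2},{q2,q6},{q2,q7},{q3,q4},{q1,q2,q3},{q2,q6,q7},{q3,q4,q7}} U1235={{q2,q6},{q2,q6,q7}} U1245={{q2,q6},{q2,q6,q7}} U1345={{q2,q6},{q4,q5},{q4,q6},{q1,q4,q5},{q2,q6,q7}} U2345={{q2,q6},{q2,q6,q7}}
  U12345={{q2,q6},{q2,q6,q7}}
components per intersection:
  U1: {{q2},{q4},{q7},{q1,q2},{q1,q4},{q1,q7},{q2,q3},{q2,q6},{q2,q7},{q3,q4},{q3,q7},{q4,q5},{q4,q6},{q4,q7},{q6,q7},{q1,q2,q3},{q1,q3,q7},{q1,q4,q5},{q2,q6,q7},{q3,q4,q7}}
  U2: {{q2},{q3},{q1,q2},{q1,q3},{q2,q3},{q2,q6},{q2,q7},{q3,q4},{q3,q5},{q3,q6},{q3,q7},{q1,q2,q3},{q1,q3,q7},{q2,q6,q7},{q3,q4,q7},{q3,q5,q6}}
  U3: {{q1},{q4},{q6},{q7},{q1,q2},{q1,q3},{q1,q4},{q1,q5},{q1,q7},{q2,q6},{q2,q7},{q3,q4},{q3,q6},{q3,q7},{q4,q5},{q4,q6},{q4,q7},{q5,q6},{q6,q7},{q1,q2,q3},{q1,q3,q7},{q1,q4,q5},{q2,q6,q7},{q3,q4,q7},{q3,q5,q6}}
  U4: {{q2},{q1,q2},{q2,q3},{q2,q6},{q2,q7},{q1,q2,q3},{q2,q6,q7}} {{q4},{q1,q4},{q3,q4},{q4,q5},{q4,q6},{q4,q7},{q1,q4,q5},{q3,q4,q7}}
  U5: {{q5},{q6},{q1,q5},{q2,q6},{q3,q5},{q3,q6},{q4,q5},{q4,q6},{q5,q6},{q6,q7},{q1,q4,q5},{q2,q6,q7},{q3,q5,q6}}
  U12: {{q2},{q1,q2},{q2,q3},{q2,q6},{q2,q7},{q1,q2,q3},{q2,q6,q7}} {{q3,q4},{q3,q7},{q1,q3,q7},{q3,q4,q7}}
  U13: {{q4},{q7},{q1,q4},{q1,q7},{q2,q6},{q2,q7},{q3,q4},{q3,q7},{q4,q5},{q4,q6},{q4,q7},{q6,q7},{q1,q3,q7},{q1,q4,q5},{q2,q6,q7},{q3,q4,q7}} {{q1,q2},{q1,q2,q3}}
  U14: {{q2},{q1,q2},{q2,q3},{q2,q6},{q2,q7},{q1,q2,q3},{q2,q6,q7}} {{q4},{q1,q4},{q3,q4},{q4,q5},{q4,q6},{q4,q7},{q1,q4,q5},{q3,q4,q7}}
  U15: {{q2,q6},{q6,q7},{q2,q6,q7}} {{q4,q5},{q1,q4,q5}} {{q4,q6}}
  U23: {{q1,q2},{q1,q3},{q3,q4},{q3,q7},{q1,q2,q3},{q1,q3,q7},{q3,q4,q7}} {{q2,q6},{q2,q7},{q2,q6,q7}} {{q3,q6},{q3,q5,q6}}
  U24: {{q2},{q1,q2},{q2,q3},{q2,q6},{q2,q7},{q1,q2,q3},{q2,q6,q7}} {{q3,q4},{q3,q4,q7}}
  U25: {{q2,q6},{q2,q6,q7}} {{q3,q5},{q3,q6},{q3,q5,q6}}
  U34: {{q4},{q1,q4},{q3,q4},{q4,q5},{q4,q6},{q4,q7},{q1,q4,q5},{q3,q4,q7}} {{q1,q2},{q1,q2,q3}} {{q2,q6},{q2,q7},{q2,q6,q7}}
  U35: {{q6},{q2,q6},{q3,q6},{q4,q6},{q5,q6},{q6,q7},{q2,q6,q7},{q3,q5,q6}} {{q1,q5},{q4,q5},{q1,q4,q5}}
  U45: {{q2,q6},{q2,q6,q7}} {{q4,q5},{q1,q4,q5}} {{q4,q6}}
  U123: {{q1,q2},{q1,q2,q3}} {{q2,q6},{q2,q7},{q2,q6,q7}} {{q3,q4},{q3,q7},{q1,q3,q7},{q3,q4,q7}}
  U124: {{q2},{q1,q2},{q2,q3},{q2,q6},{q2,q7},{q1,q2,q3},{q2,q6,q7}} {{q3,q4},{q3,q4,q7}}
  U125: {{q2,q6},{q2,q6,q7}}
  U134: {{q4},{q1,q4},{q3,q4},{q4,q5},{q4,q6},{q4,q7},{q1,q4,q5},{q3,q4,q7}} {{q1,q2},{q1,q2,q3}} {{q2,q6},{q2,q7},{q2,q6,q7}}
  U135: {{q2,q6},{q6,q7},{q2,q6,q7}} {{q4,q5},{q1,q4,q5}} {{q4,q6}}
  U145: {{q2,q6},{q2,q6,q7}} {{q4,q5},{q1,q4,q5}} {{q4,q6}}
  U234: {{q1,q2},{q1,q2,q3}} {{q2,q6},{q2,q7},{q2,q6,q7}} {{q3,q4},{q3,q4,q7}}
  U235: {{q2,q6},{q2,q6,q7}} {{q3,q6},{q3,q5,q6}}
  U245: {{q2,q6},{q2,q6,q7}}
  U345: {{q2,q6},{q2,q6,q7}} {{q4,q5},{q1,q4,q5}} {{q4,q6}}
  U1234: {{q1,q2},{q1,q2,q3}} {{q2,q6},{q2,q7},{q2,q6,q7}} {{q3,q4},{q3,q4,q7}}
  U1235: {{q2,q6},{q2,q6,q7}}
  U1245: {{q2,q6},{q2,q6,q7}}
  U1345: {{q2,q6},{q2,q6,q7}} {{q4,q5},{q1,q4,q5}} {{q4,q6}}
  U2345: {{q2,q6},{q2,q6,q7}}
  U12345: {{q2,q6},{q2,q6,q7}}
C dims 6,24,24,9; δ0: rk 5, SNF 1^5; δ1: rk 16, SNF 1^16; δ2: rk 8, SNF 1^8
degree 0: 6−5−0 = 1 → Ȟ^0 ≅ Z
degree 1: 24−16−5 = 3 → Ȟ^1 ≅ Z^3
degree 2: 24−8−16 = 0 → Ȟ^2 ≅ 0
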